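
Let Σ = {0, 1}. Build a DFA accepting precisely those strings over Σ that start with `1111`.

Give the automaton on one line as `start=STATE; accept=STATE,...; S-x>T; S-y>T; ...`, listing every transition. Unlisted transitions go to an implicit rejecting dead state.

start=q0; accept=q4; q0-0>q5; q0-1>q1; q1-0>q5; q1-1>q2; q2-0>q5; q2-1>q3; q3-0>q5; q3-1>q4; q4-0>q4; q4-1>q4; q5-0>q5; q5-1>q5

Check the first 4 symbols one by one: q0 through q3 record how many have matched `1111` so far; any wrong symbol goes to the dead state q5. After all 4 match we enter the accepting sink q4.
        0   1  
>  q0   q5  q1 
   q1   q5  q2 
   q2   q5  q3 
   q3   q5  q4 
 * q4   q4  q4 
   q5   q5  q5 
(> = start, * = accepting)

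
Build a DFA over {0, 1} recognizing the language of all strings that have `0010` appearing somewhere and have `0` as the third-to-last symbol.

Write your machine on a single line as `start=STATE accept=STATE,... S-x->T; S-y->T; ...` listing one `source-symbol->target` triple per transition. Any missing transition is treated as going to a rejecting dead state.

start=q0; accept=q15,q18,q19,q20; q0-0->q1; q0-1->q2; q1-0->q3; q1-1->q4; q2-0->q5; q2-1->q6; q3-0->q7; q3-1->q8; q4-0->q9; q4-1->q10; q5-0->q11; q5-1->q12; q6-0->q13; q6-1->q14; q7-0->q7; q7-1->q8; q8-0->q15; q8-1->q10; q9-0->q11; q9-1->q12; q10-0->q13; q10-1->q14; q11-0->q7; q11-1->q8; q12-0->q9; q12-1->q10; q13-0->q11; q13-1->q12; q14-0->q13; q14-1->q14; q15-0->q16; q15-1->q17; q16-0->q18; q16-1->q19; q17-0->q15; q17-1->q20; q18-0->q18; q18-1->q19; q19-0->q15; q19-1->q20; q20-0->q21; q20-1->q22; q21-0->q16; q21-1->q17; q22-0->q21; q22-1->q22

Handle the two conditions separately and then intersect. The first has 5 states tracking whether and how much of `0010` has been seen; the second has 15 states tracking the last 3 symbols read. A product state is a pair (one from each), accepting exactly when both do.
With 23 states:
          0    1  
>  q0     q1   q2 
   q1     q3   q4 
   q2     q5   q6 
   q3     q7   q8 
   q4     q9  q10 
   q5    q11  q12 
   q6    q13  q14 
   q7     q7   q8 
   q8    q15  q10 
   q9    q11  q12 
   q10   q13  q14 
   q11    q7   q8 
   q12    q9  q10 
   q13   q11  q12 
   q14   q13  q14 
 * q15   q16  q17 
   q16   q18  q19 
   q17   q15  q20 
 * q18   q18  q19 
 * q19   q15  q20 
 * q20   q21  q22 
   q21   q16  q17 
   q22   q21  q22 
(> = start, * = accepting)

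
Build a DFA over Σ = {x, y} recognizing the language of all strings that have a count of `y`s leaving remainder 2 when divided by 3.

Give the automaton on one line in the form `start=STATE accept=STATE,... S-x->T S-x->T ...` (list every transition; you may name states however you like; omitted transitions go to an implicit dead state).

The only thing that matters is how many `y`s have appeared, reduced mod 3. Use one state per residue: s0 for 0, …, s2 for 2. Reading `y` moves to the next residue; anything else stays put. s2 is accepting.
        x   y  
>  s0   s0  s1 
   s1   s1  s2 
 * s2   s2  s0 
(> = start, * = accepting)

start=s0 accept=s2 s0-x->s0 s0-y->s1 s1-x->s1 s1-y->s2 s2-x->s2 s2-y->s0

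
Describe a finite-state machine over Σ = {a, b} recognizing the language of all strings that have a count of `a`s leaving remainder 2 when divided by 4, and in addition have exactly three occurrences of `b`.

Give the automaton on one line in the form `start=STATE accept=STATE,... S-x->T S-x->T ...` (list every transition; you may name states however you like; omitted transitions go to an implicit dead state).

Build one automaton per condition and run them in lockstep. One (4 states) tracks the count of `a`s modulo 4; the other (5 states) tracks the count of `b`s, saturating at 4. Each combined state is a pair, one component from each; accept when both components accept.
A 20-state machine:
          a    b  
>  q0     q1   q2 
   q1     q3   q4 
   q2     q4   q5 
   q3     q6   q7 
   q4     q7   q8 
   q5     q8   q9 
   q6     q0  q10 
   q7    q10  q11 
   q8    q11  q12 
   q9    q12  q13 
   q10    q2  q14 
   q11   q14  q15 
   q12   q15  q16 
   q13   q16  q13 
   q14    q5  q17 
 * q15   q17  q18 
   q16   q18  q16 
   q17    q9  q19 
   q18   q19  q18 
   q19   q13  q19 
(> = start, * = accepting)

start=q0 accept=q15 q0-a->q1 q0-b->q2 q1-a->q3 q1-b->q4 q2-a->q4 q2-b->q5 q3-a->q6 q3-b->q7 q4-a->q7 q4-b->q8 q5-a->q8 q5-b->q9 q6-a->q0 q6-b->q10 q7-a->q10 q7-b->q11 q8-a->q11 q8-b->q12 q9-a->q12 q9-b->q13 q10-a->q2 q10-b->q14 q11-a->q14 q11-b->q15 q12-a->q15 q12-b->q16 q13-a->q16 q13-b->q13 q14-a->q5 q14-b->q17 q15-a->q17 q15-b->q18 q16-a->q18 q16-b->q16 q17-a->q9 q17-b->q19 q18-a->q19 q18-b->q18 q19-a->q13 q19-b->q19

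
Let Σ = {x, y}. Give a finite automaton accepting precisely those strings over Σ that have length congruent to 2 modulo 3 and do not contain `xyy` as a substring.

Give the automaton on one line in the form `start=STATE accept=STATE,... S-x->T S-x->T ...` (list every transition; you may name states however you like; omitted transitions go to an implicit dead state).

start=q0 accept=q3,q4,q5 q0-x->q1 q0-y->q2 q1-x->q3 q1-y->q4 q2-x->q3 q2-y->q5 q3-x->q6 q3-y->q7 q4-x->q6 q4-y->q8 q5-x->q6 q5-y->q0 q6-x->q1 q6-y->q9 q7-x->q1 q7-y->q8 q8-x->q8 q8-y->q8 q9-x->q3 q9-y->q8

Run two small machines in parallel and take their product. The first has 3 states tracking the input length modulo 3; the second has 4 states tracking partial matches of the forbidden pattern `xyy`. A product state is a pair (one from each), accepting exactly when both do. After merging equivalent states the machine shrinks.
A 10-state machine:
        x   y  
>  q0   q1  q2 
   q1   q3  q4 
   q2   q3  q5 
 * q3   q6  q7 
 * q4   q6  q8 
 * q5   q6  q0 
   q6   q1  q9 
   q7   q1  q8 
   q8   q8  q8 
   q9   q3  q8 
(> = start, * = accepting)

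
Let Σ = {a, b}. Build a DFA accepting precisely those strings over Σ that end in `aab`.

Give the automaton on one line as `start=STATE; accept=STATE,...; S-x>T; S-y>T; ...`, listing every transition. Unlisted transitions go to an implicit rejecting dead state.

start=s0; accept=s3; s0-a>s1; s0-b>s0; s1-a>s2; s1-b>s0; s2-a>s2; s2-b>s3; s3-a>s1; s3-b>s0

Let each state record the length of the longest suffix of the input read so far that is also a prefix of `aab`. s1 means the last symbol is `a`; s2 means the last 2 symbols are `aa`; s3 means the last 3 symbols are `aab`. Accept only at s3, where the string currently ends in `aab`.
A 4-state machine:
        a   b  
>  s0   s1  s0 
   s1   s2  s0 
   s2   s2  s3 
 * s3   s1  s0 
(> = start, * = accepting)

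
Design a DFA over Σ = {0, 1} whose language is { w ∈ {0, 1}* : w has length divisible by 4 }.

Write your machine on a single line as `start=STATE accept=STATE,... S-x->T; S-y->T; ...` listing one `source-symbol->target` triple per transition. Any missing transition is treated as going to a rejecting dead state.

start=q0; accept=q0; q0-0->q1; q0-1->q1; q1-0->q2; q1-1->q2; q2-0->q3; q2-1->q3; q3-0->q0; q3-1->q0

Count input length modulo 4: every symbol advances one step around the cycle q0 → q1 → q2 → q3 → q0. Accept at q0.
With 4 states:
        0   1  
>* q0   q1  q1 
   q1   q2  q2 
   q2   q3  q3 
   q3   q0  q0 
(> = start, * = accepting)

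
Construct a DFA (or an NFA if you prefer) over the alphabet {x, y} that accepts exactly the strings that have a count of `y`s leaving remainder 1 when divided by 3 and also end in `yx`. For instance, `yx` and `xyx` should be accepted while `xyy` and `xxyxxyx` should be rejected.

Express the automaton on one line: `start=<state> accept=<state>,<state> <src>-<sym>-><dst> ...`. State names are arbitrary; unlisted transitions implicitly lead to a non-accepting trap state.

Run two small machines in parallel and take their product. One (3 states) tracks the count of `y`s modulo 3; the other (3 states) tracks how much of the suffix `yx` has currently been matched. Each combined state is a pair, one component from each; accept when both components accept. Minimizing collapses redundant product states.
5 states suffice.
       x  y 
>  A   A  B 
   B   C  D 
 * C   E  D 
   D   D  A 
   E   E  D 
(> = start, * = accepting)

start=A accept=C A-x->A A-y->B B-x->C B-y->D C-x->E C-y->D D-x->D D-y->A E-x->E E-y->D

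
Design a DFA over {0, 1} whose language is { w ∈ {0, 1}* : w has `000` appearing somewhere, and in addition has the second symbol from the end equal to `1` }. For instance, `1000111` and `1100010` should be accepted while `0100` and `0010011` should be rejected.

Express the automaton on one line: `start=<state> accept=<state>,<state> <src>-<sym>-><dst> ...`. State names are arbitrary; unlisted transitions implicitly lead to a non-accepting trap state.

Run two small machines in parallel and take their product. The first has 4 states tracking whether and how much of `000` has been seen; the second has 7 states tracking the last 2 symbols read. A product state is a pair (one from each), accepting exactly when both do.
          0    1  
>  q0     q1   q2 
   q1     q3   q4 
   q2     q5   q6 
   q3     q7   q4 
   q4     q5   q6 
   q5     q3   q4 
   q6     q5   q6 
   q7     q7   q8 
   q8     q9  q10 
 * q9     q7   q8 
 * q10    q9  q10 
(> = start, * = accepting)

start=q0 accept=q9,q10 q0-0->q1 q0-1->q2 q1-0->q3 q1-1->q4 q2-0->q5 q2-1->q6 q3-0->q7 q3-1->q4 q4-0->q5 q4-1->q6 q5-0->q3 q5-1->q4 q6-0->q5 q6-1->q6 q7-0->q7 q7-1->q8 q8-0->q9 q8-1->q10 q9-0->q7 q9-1->q8 q10-0->q9 q10-1->q10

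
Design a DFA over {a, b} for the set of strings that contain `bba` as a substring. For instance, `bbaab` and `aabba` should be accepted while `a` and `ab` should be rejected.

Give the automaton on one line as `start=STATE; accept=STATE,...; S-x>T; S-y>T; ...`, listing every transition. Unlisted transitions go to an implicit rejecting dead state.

start=q0; accept=q3; q0-a>q0; q0-b>q1; q1-a>q0; q1-b>q2; q2-a>q3; q2-b>q2; q3-a>q3; q3-b>q3

States q0..q2 record the length of the longest prefix of `bba` that matches the current input suffix. Reaching q3 means `bba` has been seen, and we stay there forever. Accept from q3.
With 4 states:
        a   b  
>  q0   q0  q1 
   q1   q0  q2 
   q2   q3  q2 
 * q3   q3  q3 
(> = start, * = accepting)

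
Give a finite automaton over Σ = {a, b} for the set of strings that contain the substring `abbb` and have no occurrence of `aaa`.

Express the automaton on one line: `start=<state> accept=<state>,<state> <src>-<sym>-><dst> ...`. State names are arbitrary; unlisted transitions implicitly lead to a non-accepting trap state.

start=s0 accept=s6,s7,s8 s0-a->s1 s0-b->s0 s1-a->s2 s1-b->s3 s2-a->s4 s2-b->s3 s3-a->s1 s3-b->s5 s4-a->s4 s4-b->s4 s5-a->s1 s5-b->s6 s6-a->s7 s6-b->s6 s7-a->s8 s7-b->s6 s8-a->s4 s8-b->s6

Build one automaton per condition and run them in lockstep. One (5 states) tracks whether and how much of `abbb` has been seen; the other (4 states) tracks partial matches of the forbidden pattern `aaa`. Each combined state is a pair, one component from each; accept when both components accept. Minimizing collapses redundant product states.
A 9-state machine:
        a   b  
>  s0   s1  s0 
   s1   s2  s3 
   s2   s4  s3 
   s3   s1  s5 
   s4   s4  s4 
   s5   s1  s6 
 * s6   s7  s6 
 * s7   s8  s6 
 * s8   s4  s6 
(> = start, * = accepting)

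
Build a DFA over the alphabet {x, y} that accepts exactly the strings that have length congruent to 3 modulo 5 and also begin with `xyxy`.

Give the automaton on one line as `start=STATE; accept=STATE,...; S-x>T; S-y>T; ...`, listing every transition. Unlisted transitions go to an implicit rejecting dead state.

Run two small machines in parallel and take their product. The first has 5 states tracking the input length modulo 5; the second has 6 states tracking whether the input so far still matches the prefix `xyxy`. A product state is a pair (one from each), accepting exactly when both do. After merging equivalent states the machine shrinks.
        x   y  
>  q0   q1  q2 
   q1   q2  q3 
   q2   q2  q2 
   q3   q4  q2 
   q4   q2  q5 
   q5   q6  q6 
   q6   q7  q7 
   q7   q8  q8 
   q8   q9  q9 
 * q9   q5  q5 
(> = start, * = accepting)

start=q0; accept=q9; q0-x>q1; q0-y>q2; q1-x>q2; q1-y>q3; q2-x>q2; q2-y>q2; q3-x>q4; q3-y>q2; q4-x>q2; q4-y>q5; q5-x>q6; q5-y>q6; q6-x>q7; q6-y>q7; q7-x>q8; q7-y>q8; q8-x>q9; q8-y>q9; q9-x>q5; q9-y>q5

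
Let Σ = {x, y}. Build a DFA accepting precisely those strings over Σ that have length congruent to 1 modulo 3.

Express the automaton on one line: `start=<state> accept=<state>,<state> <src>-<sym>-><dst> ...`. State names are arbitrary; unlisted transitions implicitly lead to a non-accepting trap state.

start=s0 accept=s1 s0-x->s1 s0-y->s1 s1-x->s2 s1-y->s2 s2-x->s0 s2-y->s0

Only the length mod 3 matters, so use a 3-cycle: from any state, every input symbol moves to the next state, wrapping s2 back to s0. Mark s1 accepting.
        x   y  
>  s0   s1  s1 
 * s1   s2  s2 
   s2   s0  s0 
(> = start, * = accepting)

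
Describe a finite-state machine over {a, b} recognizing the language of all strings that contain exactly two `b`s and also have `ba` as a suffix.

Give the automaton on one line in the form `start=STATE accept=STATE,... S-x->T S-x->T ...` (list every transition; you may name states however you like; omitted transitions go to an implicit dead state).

start=s0 accept=s5 s0-a->s0 s0-b->s1 s1-a->s2 s1-b->s3 s2-a->s4 s2-b->s3 s3-a->s5 s3-b->s6 s4-a->s4 s4-b->s3 s5-a->s7 s5-b->s6 s6-a->s8 s6-b->s6 s7-a->s7 s7-b->s6 s8-a->s9 s8-b->s6 s9-a->s9 s9-b->s6

Run two small machines in parallel and take their product. The first has 4 states tracking the count of `b`s, saturating at 3; the second has 3 states tracking how much of the suffix `ba` has currently been matched. A product state is a pair (one from each), accepting exactly when both do.
10 states suffice.
        a   b  
>  s0   s0  s1 
   s1   s2  s3 
   s2   s4  s3 
   s3   s5  s6 
   s4   s4  s3 
 * s5   s7  s6 
   s6   s8  s6 
   s7   s7  s6 
   s8   s9  s6 
   s9   s9  s6 
(> = start, * = accepting)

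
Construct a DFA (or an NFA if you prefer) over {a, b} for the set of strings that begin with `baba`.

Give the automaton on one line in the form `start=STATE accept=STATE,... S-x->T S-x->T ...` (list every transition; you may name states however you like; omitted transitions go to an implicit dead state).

start=q0 accept=q4 q0-a->q5 q0-b->q1 q1-a->q2 q1-b->q5 q2-a->q5 q2-b->q3 q3-a->q4 q3-b->q5 q4-a->q4 q4-b->q4 q5-a->q5 q5-b->q5

Check the first 4 symbols one by one: q0 through q3 record how many have matched `baba` so far; any wrong symbol goes to the dead state q5. After all 4 match we enter the accepting sink q4.
A 6-state machine:
        a   b  
>  q0   q5  q1 
   q1   q2  q5 
   q2   q5  q3 
   q3   q4  q5 
 * q4   q4  q4 
   q5   q5  q5 
(> = start, * = accepting)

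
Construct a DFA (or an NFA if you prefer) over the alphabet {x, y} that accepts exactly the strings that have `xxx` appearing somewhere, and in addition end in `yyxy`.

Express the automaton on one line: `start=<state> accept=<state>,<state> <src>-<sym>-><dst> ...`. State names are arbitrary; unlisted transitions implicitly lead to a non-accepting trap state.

Build one automaton per condition and run them in lockstep. The first has 4 states tracking whether and how much of `xxx` has been seen; the second has 5 states tracking how much of the suffix `yyxy` has currently been matched. A product state is a pair (one from each), accepting exactly when both do.
12 states suffice.
          x    y  
>  q0     q1   q2 
   q1     q3   q2 
   q2     q1   q4 
   q3     q5   q2 
   q4     q6   q4 
   q5     q5   q7 
   q6     q3   q8 
   q7     q5   q9 
   q8     q1   q4 
   q9    q10   q9 
   q10    q5  q11 
 * q11    q5   q9 
(> = start, * = accepting)

start=q0 accept=q11 q0-x->q1 q0-y->q2 q1-x->q3 q1-y->q2 q2-x->q1 q2-y->q4 q3-x->q5 q3-y->q2 q4-x->q6 q4-y->q4 q5-x->q5 q5-y->q7 q6-x->q3 q6-y->q8 q7-x->q5 q7-y->q9 q8-x->q1 q8-y->q4 q9-x->q10 q9-y->q9 q10-x->q5 q10-y->q11 q11-x->q5 q11-y->q9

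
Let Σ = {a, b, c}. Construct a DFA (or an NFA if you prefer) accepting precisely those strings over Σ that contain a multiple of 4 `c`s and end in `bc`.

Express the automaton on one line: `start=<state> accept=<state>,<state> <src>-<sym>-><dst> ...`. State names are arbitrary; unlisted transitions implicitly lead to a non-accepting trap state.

Handle the two conditions separately and then intersect. The first has 4 states tracking the count of `c`s modulo 4; the second has 3 states tracking how much of the suffix `bc` has currently been matched. A product state is a pair (one from each), accepting exactly when both do. Minimizing collapses redundant product states.
        a   b   c  
>  q0   q0  q0  q1 
   q1   q1  q1  q2 
   q2   q2  q2  q3 
   q3   q3  q4  q0 
   q4   q3  q4  q5 
 * q5   q0  q0  q1 
(> = start, * = accepting)

start=q0 accept=q5 q0-a->q0 q0-b->q0 q0-c->q1 q1-a->q1 q1-b->q1 q1-c->q2 q2-a->q2 q2-b->q2 q2-c->q3 q3-a->q3 q3-b->q4 q3-c->q0 q4-a->q3 q4-b->q4 q4-c->q5 q5-a->q0 q5-b->q0 q5-c->q1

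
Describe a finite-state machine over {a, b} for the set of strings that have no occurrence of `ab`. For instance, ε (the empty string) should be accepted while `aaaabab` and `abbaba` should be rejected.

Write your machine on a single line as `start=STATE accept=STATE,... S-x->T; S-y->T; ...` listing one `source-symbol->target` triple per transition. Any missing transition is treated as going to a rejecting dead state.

start=q0; accept=q0,q1; q0-a->q1; q0-b->q0; q1-a->q1; q1-b->q2; q2-a->q2; q2-b->q2

Track partial matches of the forbidden pattern `ab`. State q2 is a dead state reached once `ab` has occurred; every other state accepts. q0 means no part of `ab` is currently matched.
With 3 states:
        a   b  
>* q0   q1  q0 
 * q1   q1  q2 
   q2   q2  q2 
(> = start, * = accepting)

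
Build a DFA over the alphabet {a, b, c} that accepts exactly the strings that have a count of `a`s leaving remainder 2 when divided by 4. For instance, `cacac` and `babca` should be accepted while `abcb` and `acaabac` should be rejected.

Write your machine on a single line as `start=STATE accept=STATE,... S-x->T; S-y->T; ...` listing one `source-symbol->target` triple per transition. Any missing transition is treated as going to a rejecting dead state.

The only thing that matters is how many `a`s have appeared, reduced mod 4. Use one state per residue: S0 for 0, …, S3 for 3. Reading `a` moves to the next residue; anything else stays put. S2 is accepting.
        a   b   c  
>  S0   S1  S0  S0 
   S1   S2  S1  S1 
 * S2   S3  S2  S2 
   S3   S0  S3  S3 
(> = start, * = accepting)

start=S0; accept=S2; S0-a->S1; S0-b->S0; S0-c->S0; S1-a->S2; S1-b->S1; S1-c->S1; S2-a->S3; S2-b->S2; S2-c->S2; S3-a->S0; S3-b->S3; S3-c->S3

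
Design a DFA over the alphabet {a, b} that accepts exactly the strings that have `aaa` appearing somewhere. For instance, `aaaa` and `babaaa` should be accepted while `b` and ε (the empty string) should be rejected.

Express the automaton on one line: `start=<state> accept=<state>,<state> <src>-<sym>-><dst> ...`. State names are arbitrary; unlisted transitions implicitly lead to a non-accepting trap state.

States q0..q2 record the length of the longest prefix of `aaa` that matches the current input suffix. Reaching q3 means `aaa` has been seen, and we stay there forever. Accept from q3.
4 states suffice.
        a   b  
>  q0   q1  q0 
   q1   q2  q0 
   q2   q3  q0 
 * q3   q3  q3 
(> = start, * = accepting)

start=q0 accept=q3 q0-a->q1 q0-b->q0 q1-a->q2 q1-b->q0 q2-a->q3 q2-b->q0 q3-a->q3 q3-b->q3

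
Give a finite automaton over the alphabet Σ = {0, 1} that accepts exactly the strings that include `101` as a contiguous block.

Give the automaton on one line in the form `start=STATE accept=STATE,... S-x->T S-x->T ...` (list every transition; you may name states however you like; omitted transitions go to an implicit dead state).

Track how much of `101` has been matched so far: state S0 is no progress, S3 is the absorbing accept state reached once `101` has occurred. Intermediate states record partial matches; on a mismatch, fall back to the longest reusable overlap.
A 4-state machine:
        0   1  
>  S0   S0  S1 
   S1   S2  S1 
   S2   S0  S3 
 * S3   S3  S3 
(> = start, * = accepting)

start=S0 accept=S3 S0-0->S0 S0-1->S1 S1-0->S2 S1-1->S1 S2-0->S0 S2-1->S3 S3-0->S3 S3-1->S3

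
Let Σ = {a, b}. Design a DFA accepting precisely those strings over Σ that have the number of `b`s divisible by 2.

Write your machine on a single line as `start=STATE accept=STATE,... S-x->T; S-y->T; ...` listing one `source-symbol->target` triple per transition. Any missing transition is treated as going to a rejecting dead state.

The only thing that matters is how many `b`s have appeared, reduced mod 2. Use one state per residue: S0 for 0, …, S1 for 1. Reading `b` moves to the next residue; anything else stays put. S0 is accepting.
2 states suffice.
        a   b  
>* S0   S0  S1 
   S1   S1  S0 
(> = start, * = accepting)

start=S0; accept=S0; S0-a->S0; S0-b->S1; S1-a->S1; S1-b->S0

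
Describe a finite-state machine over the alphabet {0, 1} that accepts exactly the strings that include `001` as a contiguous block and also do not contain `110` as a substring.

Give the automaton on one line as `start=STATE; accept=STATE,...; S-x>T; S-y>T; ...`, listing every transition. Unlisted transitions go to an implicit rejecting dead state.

Run two small machines in parallel and take their product. One (4 states) tracks whether and how much of `001` has been seen; the other (4 states) tracks partial matches of the forbidden pattern `110`. Each combined state is a pair, one component from each; accept when both components accept. After merging equivalent states the machine shrinks.
An 8-state machine:
        0   1  
>  q0   q1  q2 
   q1   q3  q2 
   q2   q1  q4 
   q3   q3  q5 
   q4   q4  q4 
 * q5   q6  q7 
 * q6   q6  q5 
 * q7   q4  q7 
(> = start, * = accepting)

start=q0; accept=q5,q6,q7; q0-0>q1; q0-1>q2; q1-0>q3; q1-1>q2; q2-0>q1; q2-1>q4; q3-0>q3; q3-1>q5; q4-0>q4; q4-1>q4; q5-0>q6; q5-1>q7; q6-0>q6; q6-1>q5; q7-0>q4; q7-1>q7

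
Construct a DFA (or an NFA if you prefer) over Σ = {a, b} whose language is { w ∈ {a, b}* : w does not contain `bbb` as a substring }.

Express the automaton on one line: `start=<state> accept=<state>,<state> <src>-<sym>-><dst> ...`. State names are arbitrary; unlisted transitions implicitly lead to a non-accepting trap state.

start=q0 accept=q0,q1,q2 q0-a->q0 q0-b->q1 q1-a->q0 q1-b->q2 q2-a->q0 q2-b->q3 q3-a->q3 q3-b->q3

This is the complement of 'contains `bbb`'. Use the same substring-matching states — q0 through q3 holding how much of `bbb` has just been matched — but flip the accepting set: everything except the trap q3 accepts.
With 4 states:
        a   b  
>* q0   q0  q1 
 * q1   q0  q2 
 * q2   q0  q3 
   q3   q3  q3 
(> = start, * = accepting)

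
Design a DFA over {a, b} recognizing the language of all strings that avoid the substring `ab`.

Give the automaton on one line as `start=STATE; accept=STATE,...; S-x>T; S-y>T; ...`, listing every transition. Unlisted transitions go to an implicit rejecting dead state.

Track partial matches of the forbidden pattern `ab`. State S2 is a dead state reached once `ab` has occurred; every other state accepts. S0 means no part of `ab` is currently matched.
3 states suffice.
        a   b  
>* S0   S1  S0 
 * S1   S1  S2 
   S2   S2  S2 
(> = start, * = accepting)

start=S0; accept=S0,S1; S0-a>S1; S0-b>S0; S1-a>S1; S1-b>S2; S2-a>S2; S2-b>S2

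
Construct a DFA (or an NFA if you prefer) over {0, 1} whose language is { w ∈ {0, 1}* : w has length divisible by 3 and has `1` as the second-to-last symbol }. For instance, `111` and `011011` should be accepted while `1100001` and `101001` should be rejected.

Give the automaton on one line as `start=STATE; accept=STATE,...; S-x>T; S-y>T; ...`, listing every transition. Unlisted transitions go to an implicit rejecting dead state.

Run two small machines in parallel and take their product. The first has 3 states tracking the input length modulo 3; the second has 7 states tracking the last 2 symbols read. A product state is a pair (one from each), accepting exactly when both do. Equivalent product states are then merged.
5 states suffice.
        0   1  
>  q0   q1  q1 
   q1   q2  q3 
   q2   q0  q0 
   q3   q4  q4 
 * q4   q1  q1 
(> = start, * = accepting)

start=q0; accept=q4; q0-0>q1; q0-1>q1; q1-0>q2; q1-1>q3; q2-0>q0; q2-1>q0; q3-0>q4; q3-1>q4; q4-0>q1; q4-1>q1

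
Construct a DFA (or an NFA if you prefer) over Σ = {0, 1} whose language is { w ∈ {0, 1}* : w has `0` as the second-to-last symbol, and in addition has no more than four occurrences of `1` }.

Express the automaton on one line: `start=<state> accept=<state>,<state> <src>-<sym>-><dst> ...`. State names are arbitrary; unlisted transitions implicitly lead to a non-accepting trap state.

Build one automaton per condition and run them in lockstep. One (7 states) tracks the last 2 symbols read; the other (6 states) tracks the count of `1`s, saturating at 5. Each combined state is a pair, one component from each; accept when both components accept. After merging equivalent states the machine shrinks.
          0    1  
>  q0     q1   q2 
   q1     q3   q4 
   q2     q5   q6 
 * q3     q3   q4 
 * q4     q5   q6 
   q5     q7   q8 
   q6     q9  q10 
 * q7     q7   q8 
 * q8     q9  q10 
   q9    q11  q12 
   q10   q13  q14 
 * q11   q11  q12 
 * q12   q13  q14 
   q13   q15  q16 
   q14   q17  q18 
 * q15   q15  q16 
 * q16   q17  q18 
   q17   q19  q18 
   q18   q18  q18 
 * q19   q19  q18 
(> = start, * = accepting)

start=q0 accept=q3,q4,q7,q8,q11,q12,q15,q16,q19 q0-0->q1 q0-1->q2 q1-0->q3 q1-1->q4 q2-0->q5 q2-1->q6 q3-0->q3 q3-1->q4 q4-0->q5 q4-1->q6 q5-0->q7 q5-1->q8 q6-0->q9 q6-1->q10 q7-0->q7 q7-1->q8 q8-0->q9 q8-1->q10 q9-0->q11 q9-1->q12 q10-0->q13 q10-1->q14 q11-0->q11 q11-1->q12 q12-0->q13 q12-1->q14 q13-0->q15 q13-1->q16 q14-0->q17 q14-1->q18 q15-0->q15 q15-1->q16 q16-0->q17 q16-1->q18 q17-0->q19 q17-1->q18 q18-0->q18 q18-1->q18 q19-0->q19 q19-1->q18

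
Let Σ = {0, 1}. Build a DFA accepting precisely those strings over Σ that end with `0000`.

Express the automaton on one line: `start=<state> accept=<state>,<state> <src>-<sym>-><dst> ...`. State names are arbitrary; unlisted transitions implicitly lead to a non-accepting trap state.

start=q0 accept=q4 q0-0->q1 q0-1->q0 q1-0->q2 q1-1->q0 q2-0->q3 q2-1->q0 q3-0->q4 q3-1->q0 q4-0->q4 q4-1->q0

Remember how much of `0000` the current input suffix matches. State q0 means no match yet; q1 means the last symbol is `0`; q2 means the last 2 symbols are `00`; q3 means the last 3 symbols are `000`; q4 means the last 4 symbols are `0000`. Only q4 accepts. On a mismatch, fall back to the longest proper suffix that is still a prefix of `0000`.
        0   1  
>  q0   q1  q0 
   q1   q2  q0 
   q2   q3  q0 
   q3   q4  q0 
 * q4   q4  q0 
(> = start, * = accepting)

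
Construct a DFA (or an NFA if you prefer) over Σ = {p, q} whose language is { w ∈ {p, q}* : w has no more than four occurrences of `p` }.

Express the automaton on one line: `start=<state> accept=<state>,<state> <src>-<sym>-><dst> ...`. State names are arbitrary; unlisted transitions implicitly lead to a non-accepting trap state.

start=s0 accept=s0,s1,s2,s3,s4 s0-p->s1 s0-q->s0 s1-p->s2 s1-q->s1 s2-p->s3 s2-q->s2 s3-p->s4 s3-q->s3 s4-p->s5 s4-q->s4 s5-p->s5 s5-q->s5

Count `p`s, saturating at 5: states s0 through s4 mean 0 through 4 `p`s seen; s5 means more than 4. Each `p` increments (capped at s5); other symbols loop. Accept from {s0, s1, s2, s3, s4}.
With 6 states:
        p   q  
>* s0   s1  s0 
 * s1   s2  s1 
 * s2   s3  s2 
 * s3   s4  s3 
 * s4   s5  s4 
   s5   s5  s5 
(> = start, * = accepting)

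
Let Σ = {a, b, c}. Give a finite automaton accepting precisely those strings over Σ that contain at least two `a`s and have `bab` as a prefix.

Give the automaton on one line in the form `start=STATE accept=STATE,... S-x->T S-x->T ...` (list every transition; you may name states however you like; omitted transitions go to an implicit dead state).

Build one automaton per condition and run them in lockstep. The first has 4 states tracking the count of `a`s, saturating at 3; the second has 5 states tracking whether the input so far still matches the prefix `bab`. A product state is a pair (one from each), accepting exactly when both do. After merging equivalent states the machine shrinks.
6 states suffice.
        a   b   c  
>  S0   S1  S2  S1 
   S1   S1  S1  S1 
   S2   S3  S1  S1 
   S3   S1  S4  S1 
   S4   S5  S4  S4 
 * S5   S5  S5  S5 
(> = start, * = accepting)

start=S0 accept=S5 S0-a->S1 S0-b->S2 S0-c->S1 S1-a->S1 S1-b->S1 S1-c->S1 S2-a->S3 S2-b->S1 S2-c->S1 S3-a->S1 S3-b->S4 S3-c->S1 S4-a->S5 S4-b->S4 S4-c->S4 S5-a->S5 S5-b->S5 S5-c->S5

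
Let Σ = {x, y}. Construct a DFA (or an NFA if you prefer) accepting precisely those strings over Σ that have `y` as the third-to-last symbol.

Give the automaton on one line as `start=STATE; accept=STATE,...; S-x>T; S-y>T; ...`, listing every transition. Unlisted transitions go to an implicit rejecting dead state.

start=q0; accept=q11,q12,q13,q14; q0-x>q1; q0-y>q2; q1-x>q3; q1-y>q4; q2-x>q5; q2-y>q6; q3-x>q7; q3-y>q8; q4-x>q9; q4-y>q10; q5-x>q11; q5-y>q12; q6-x>q13; q6-y>q14; q7-x>q7; q7-y>q8; q8-x>q9; q8-y>q10; q9-x>q11; q9-y>q12; q10-x>q13; q10-y>q14; q11-x>q7; q11-y>q8; q12-x>q9; q12-y>q10; q13-x>q11; q13-y>q12; q14-x>q13; q14-y>q14

A DFA must remember the last 3 symbols (since which symbol is third-to-last isn't known until the input ends). Use one state per possible window of the last ≤3 symbols; accept from those whose window starts with `y`.
A 15-state machine:
          x    y  
>  q0     q1   q2 
   q1     q3   q4 
   q2     q5   q6 
   q3     q7   q8 
   q4     q9  q10 
   q5    q11  q12 
   q6    q13  q14 
   q7     q7   q8 
   q8     q9  q10 
   q9    q11  q12 
   q10   q13  q14 
 * q11    q7   q8 
 * q12    q9  q10 
 * q13   q11  q12 
 * q14   q13  q14 
(> = start, * = accepting)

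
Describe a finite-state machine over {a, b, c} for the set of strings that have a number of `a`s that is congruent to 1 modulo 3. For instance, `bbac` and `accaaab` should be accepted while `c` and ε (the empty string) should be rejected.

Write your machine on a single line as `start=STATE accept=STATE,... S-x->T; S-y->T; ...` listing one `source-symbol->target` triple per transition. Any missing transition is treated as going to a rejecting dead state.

Keep the running count of `a`s modulo 3: each `a` advances along the cycle S0 → S1 → S2 → S0 while other symbols loop. Accept at S1.
A 3-state machine:
        a   b   c  
>  S0   S1  S0  S0 
 * S1   S2  S1  S1 
   S2   S0  S2  S2 
(> = start, * = accepting)

start=S0; accept=S1; S0-a->S1; S0-b->S0; S0-c->S0; S1-a->S2; S1-b->S1; S1-c->S1; S2-a->S0; S2-b->S2; S2-c->S2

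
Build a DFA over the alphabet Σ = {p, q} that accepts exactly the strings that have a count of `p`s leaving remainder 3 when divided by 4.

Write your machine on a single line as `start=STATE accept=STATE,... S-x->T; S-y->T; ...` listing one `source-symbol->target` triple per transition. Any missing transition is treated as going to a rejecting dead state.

Keep the running count of `p`s modulo 4: each `p` advances along the cycle s0 → s1 → s2 → s3 → s0 while other symbols loop. Accept at s3.
4 states suffice.
        p   q  
>  s0   s1  s0 
   s1   s2  s1 
   s2   s3  s2 
 * s3   s0  s3 
(> = start, * = accepting)

start=s0; accept=s3; s0-p->s1; s0-q->s0; s1-p->s2; s1-q->s1; s2-p->s3; s2-q->s2; s3-p->s0; s3-q->s3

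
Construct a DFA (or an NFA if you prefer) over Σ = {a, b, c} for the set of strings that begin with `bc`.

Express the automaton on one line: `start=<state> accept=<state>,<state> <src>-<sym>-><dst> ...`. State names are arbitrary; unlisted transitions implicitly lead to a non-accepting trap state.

start=q0 accept=q2 q0-a->q3 q0-b->q1 q0-c->q3 q1-a->q3 q1-b->q3 q1-c->q2 q2-a->q2 q2-b->q2 q2-c->q2 q3-a->q3 q3-b->q3 q3-c->q3

Walk along `bc` while the input agrees: from q0 take `b` to q1, and so on. Any deviation drops to the rejecting sink q3. Once q2 is reached the prefix is confirmed and every continuation is accepted.
With 4 states:
        a   b   c  
>  q0   q3  q1  q3 
   q1   q3  q3  q2 
 * q2   q2  q2  q2 
   q3   q3  q3  q3 
(> = start, * = accepting)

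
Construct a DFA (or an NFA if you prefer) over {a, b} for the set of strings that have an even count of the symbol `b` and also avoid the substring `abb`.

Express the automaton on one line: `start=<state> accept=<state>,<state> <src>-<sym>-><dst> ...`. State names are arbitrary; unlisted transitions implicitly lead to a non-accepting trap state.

Build one automaton per condition and run them in lockstep. The first has 2 states tracking the count of `b`s modulo 2; the second has 4 states tracking partial matches of the forbidden pattern `abb`. A product state is a pair (one from each), accepting exactly when both do.
        a   b  
>* S0   S1  S2 
 * S1   S1  S3 
   S2   S4  S0 
   S3   S4  S5 
   S4   S4  S6 
   S5   S5  S7 
 * S6   S1  S7 
   S7   S7  S5 
(> = start, * = accepting)

start=S0 accept=S0,S1,S6 S0-a->S1 S0-b->S2 S1-a->S1 S1-b->S3 S2-a->S4 S2-b->S0 S3-a->S4 S3-b->S5 S4-a->S4 S4-b->S6 S5-a->S5 S5-b->S7 S6-a->S1 S6-b->S7 S7-a->S7 S7-b->S5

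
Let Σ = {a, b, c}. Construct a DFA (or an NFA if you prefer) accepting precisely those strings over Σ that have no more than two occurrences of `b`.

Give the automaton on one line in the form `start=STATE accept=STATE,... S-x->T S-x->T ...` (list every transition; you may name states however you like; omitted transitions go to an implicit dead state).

start=q0 accept=q0,q1,q2 q0-a->q0 q0-b->q1 q0-c->q0 q1-a->q1 q1-b->q2 q1-c->q1 q2-a->q2 q2-b->q3 q2-c->q2 q3-a->q3 q3-b->q3 q3-c->q3

Only the number of `b`s matters, and only up to 3. Make a chain q0 → q1 → q2 → q3 advanced by each `b` (with q3 absorbing); every other symbol self-loops. The accepting set is {q0, q1, q2}.
A 4-state machine:
        a   b   c  
>* q0   q0  q1  q0 
 * q1   q1  q2  q1 
 * q2   q2  q3  q2 
   q3   q3  q3  q3 
(> = start, * = accepting)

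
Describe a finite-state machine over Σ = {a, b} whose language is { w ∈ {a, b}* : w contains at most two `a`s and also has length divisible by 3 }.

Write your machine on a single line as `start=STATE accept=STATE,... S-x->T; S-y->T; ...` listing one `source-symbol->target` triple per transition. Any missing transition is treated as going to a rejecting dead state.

Run two small machines in parallel and take their product. One (4 states) tracks the count of `a`s, saturating at 3; the other (3 states) tracks the input length modulo 3. Each combined state is a pair, one component from each; accept when both components accept. After merging equivalent states the machine shrinks.
        a   b  
>* S0   S1  S2 
   S1   S3  S4 
   S2   S4  S5 
   S3   S6  S7 
   S4   S7  S8 
   S5   S8  S0 
   S6   S6  S6 
 * S7   S6  S9 
 * S8   S9  S1 
   S9   S6  S3 
(> = start, * = accepting)

start=S0; accept=S0,S7,S8; S0-a->S1; S0-b->S2; S1-a->S3; S1-b->S4; S2-a->S4; S2-b->S5; S3-a->S6; S3-b->S7; S4-a->S7; S4-b->S8; S5-a->S8; S5-b->S0; S6-a->S6; S6-b->S6; S7-a->S6; S7-b->S9; S8-a->S9; S8-b->S1; S9-a->S6; S9-b->S3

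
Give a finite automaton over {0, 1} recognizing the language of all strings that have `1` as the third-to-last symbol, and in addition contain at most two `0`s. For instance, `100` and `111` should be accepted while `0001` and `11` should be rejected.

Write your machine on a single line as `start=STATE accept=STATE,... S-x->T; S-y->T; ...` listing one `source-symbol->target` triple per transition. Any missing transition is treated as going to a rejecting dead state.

start=S0; accept=S11,S12,S13,S14,S16,S17,S18,S19; S0-0->S1; S0-1->S2; S1-0->S3; S1-1->S4; S2-0->S5; S2-1->S6; S3-0->S7; S3-1->S8; S4-0->S9; S4-1->S10; S5-0->S11; S5-1->S12; S6-0->S13; S6-1->S14; S7-0->S7; S7-1->S7; S8-0->S7; S8-1->S15; S9-0->S7; S9-1->S16; S10-0->S17; S10-1->S18; S11-0->S7; S11-1->S8; S12-0->S9; S12-1->S10; S13-0->S11; S13-1->S12; S14-0->S13; S14-1->S14; S15-0->S7; S15-1->S19; S16-0->S7; S16-1->S15; S17-0->S7; S17-1->S16; S18-0->S17; S18-1->S18; S19-0->S7; S19-1->S19

Run two small machines in parallel and take their product. The first has 15 states tracking the last 3 symbols read; the second has 4 states tracking the count of `0`s, saturating at 3. A product state is a pair (one from each), accepting exactly when both do. After merging equivalent states the machine shrinks.
          0    1  
>  S0     S1   S2 
   S1     S3   S4 
   S2     S5   S6 
   S3     S7   S8 
   S4     S9  S10 
   S5    S11  S12 
   S6    S13  S14 
   S7     S7   S7 
   S8     S7  S15 
   S9     S7  S16 
   S10   S17  S18 
 * S11    S7   S8 
 * S12    S9  S10 
 * S13   S11  S12 
 * S14   S13  S14 
   S15    S7  S19 
 * S16    S7  S15 
 * S17    S7  S16 
 * S18   S17  S18 
 * S19    S7  S19 
(> = start, * = accepting)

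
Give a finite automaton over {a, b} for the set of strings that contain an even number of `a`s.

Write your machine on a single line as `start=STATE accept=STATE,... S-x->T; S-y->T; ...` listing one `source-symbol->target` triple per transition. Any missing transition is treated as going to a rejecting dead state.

start=q0; accept=q0; q0-a->q1; q0-b->q0; q1-a->q0; q1-b->q1

The only thing that matters is how many `a`s have appeared, reduced mod 2. Use one state per residue: q0 for 0, …, q1 for 1. Reading `a` moves to the next residue; anything else stays put. q0 is accepting.
        a   b  
>* q0   q1  q0 
   q1   q0  q1 
(> = start, * = accepting)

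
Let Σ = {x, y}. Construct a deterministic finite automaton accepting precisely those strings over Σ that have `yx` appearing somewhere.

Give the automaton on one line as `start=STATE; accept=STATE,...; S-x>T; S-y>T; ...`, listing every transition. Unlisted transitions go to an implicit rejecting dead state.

start=S0; accept=S2; S0-x>S0; S0-y>S1; S1-x>S2; S1-y>S1; S2-x>S2; S2-y>S2

Track how much of `yx` has been matched so far: state S0 is no progress, S2 is the absorbing accept state reached once `yx` has occurred. Intermediate states record partial matches; on a mismatch, fall back to the longest reusable overlap.
        x   y  
>  S0   S0  S1 
   S1   S2  S1 
 * S2   S2  S2 
(> = start, * = accepting)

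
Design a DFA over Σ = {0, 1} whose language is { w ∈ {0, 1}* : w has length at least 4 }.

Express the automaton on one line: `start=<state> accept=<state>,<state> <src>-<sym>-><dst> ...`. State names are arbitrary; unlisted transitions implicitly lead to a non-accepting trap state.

We only need to distinguish lengths 0, 1, …, 4, and '>4'. Chain s0 → s1 → s2 → s3 → s4 → s5 on every symbol, with s5 looping. Accepting states: {s4, s5}.
        0   1  
>  s0   s1  s1 
   s1   s2  s2 
   s2   s3  s3 
   s3   s4  s4 
 * s4   s5  s5 
 * s5   s5  s5 
(> = start, * = accepting)

start=s0 accept=s4,s5 s0-0->s1 s0-1->s1 s1-0->s2 s1-1->s2 s2-0->s3 s2-1->s3 s3-0->s4 s3-1->s4 s4-0->s5 s4-1->s5 s5-0->s5 s5-1->s5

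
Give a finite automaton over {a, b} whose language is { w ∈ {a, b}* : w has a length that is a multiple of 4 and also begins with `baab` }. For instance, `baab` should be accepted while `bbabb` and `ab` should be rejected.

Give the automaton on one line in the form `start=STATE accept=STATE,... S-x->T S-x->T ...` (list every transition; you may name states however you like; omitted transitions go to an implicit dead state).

start=S0 accept=S5 S0-a->S1 S0-b->S2 S1-a->S1 S1-b->S1 S2-a->S3 S2-b->S1 S3-a->S4 S3-b->S1 S4-a->S1 S4-b->S5 S5-a->S6 S5-b->S6 S6-a->S7 S6-b->S7 S7-a->S8 S7-b->S8 S8-a->S5 S8-b->S5

Build one automaton per condition and run them in lockstep. One (4 states) tracks the input length modulo 4; the other (6 states) tracks whether the input so far still matches the prefix `baab`. Each combined state is a pair, one component from each; accept when both components accept. Equivalent product states are then merged.
        a   b  
>  S0   S1  S2 
   S1   S1  S1 
   S2   S3  S1 
   S3   S4  S1 
   S4   S1  S5 
 * S5   S6  S6 
   S6   S7  S7 
   S7   S8  S8 
   S8   S5  S5 
(> = start, * = accepting)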